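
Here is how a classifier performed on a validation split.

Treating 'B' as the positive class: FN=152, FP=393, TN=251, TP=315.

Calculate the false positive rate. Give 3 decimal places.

0.610

FPR = FP/(FP+TN) = 393/(393+251) = 0.610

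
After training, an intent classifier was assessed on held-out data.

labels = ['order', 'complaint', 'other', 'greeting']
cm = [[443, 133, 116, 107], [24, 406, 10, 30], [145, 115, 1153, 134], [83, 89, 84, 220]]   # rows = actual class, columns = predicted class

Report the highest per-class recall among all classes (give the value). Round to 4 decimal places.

Per-class recall (TP/(TP+FN)):
  order: TP=443, FN=133+116+107=356 → 443/799 = 0.55444
  complaint: TP=406, FN=24+10+30=64 → 406/470 = 0.86383
  other: TP=1153, FN=145+115+134=394 → 1153/1547 = 0.74531
  greeting: TP=220, FN=83+89+84=256 → 220/476 = 0.46218
Highest is class 'complaint' with recall = 0.8638.

0.8638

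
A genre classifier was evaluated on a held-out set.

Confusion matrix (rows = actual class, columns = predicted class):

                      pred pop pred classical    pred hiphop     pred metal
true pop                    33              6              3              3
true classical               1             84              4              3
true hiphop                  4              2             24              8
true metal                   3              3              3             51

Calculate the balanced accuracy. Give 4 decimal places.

0.7820

Balanced accuracy = mean of per-class recall.
  pop: recall = 33/45 = 0.73333
  classical: recall = 84/92 = 0.91304
  hiphop: recall = 24/38 = 0.63158
  metal: recall = 51/60 = 0.85000
Mean = (0.73333 + 0.91304 + 0.63158 + 0.85000) / 4 = 0.7820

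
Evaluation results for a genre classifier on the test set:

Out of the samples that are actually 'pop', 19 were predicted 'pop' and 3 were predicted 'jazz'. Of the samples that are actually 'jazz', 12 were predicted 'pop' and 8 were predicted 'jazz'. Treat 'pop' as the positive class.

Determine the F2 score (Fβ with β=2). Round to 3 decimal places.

0.798

Fβ = (1+β²)·TP / ((1+β²)·TP + β²·FN + FP), with β²=4
= 5·19 / (5·19 + 4·3 + 12) = 0.798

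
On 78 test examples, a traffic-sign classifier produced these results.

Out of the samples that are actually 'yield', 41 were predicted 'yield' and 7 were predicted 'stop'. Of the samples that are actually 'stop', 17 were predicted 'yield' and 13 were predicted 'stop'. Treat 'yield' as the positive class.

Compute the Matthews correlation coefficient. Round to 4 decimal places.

MCC = (TP·TN − FP·FN) / √((TP+FP)(TP+FN)(TN+FP)(TN+FN))
Numerator = 41·13 − 17·7 = 414
Denominator = √(58·48·30·20) = √1670400 = 1292.4396
MCC = 414 / 1292.4396 = 0.3203

0.3203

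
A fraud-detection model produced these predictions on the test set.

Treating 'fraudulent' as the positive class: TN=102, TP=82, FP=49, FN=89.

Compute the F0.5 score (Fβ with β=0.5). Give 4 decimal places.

0.5899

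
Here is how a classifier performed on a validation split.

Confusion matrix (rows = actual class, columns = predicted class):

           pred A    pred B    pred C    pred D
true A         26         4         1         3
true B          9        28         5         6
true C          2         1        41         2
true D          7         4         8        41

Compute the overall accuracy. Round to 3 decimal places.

Accuracy = trace / total = (26+28+41+41=136) / 188 = 136/188 = 0.723

0.723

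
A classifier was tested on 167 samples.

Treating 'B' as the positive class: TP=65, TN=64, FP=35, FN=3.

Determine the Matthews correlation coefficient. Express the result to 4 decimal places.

MCC = (TP·TN − FP·FN) / √((TP+FP)(TP+FN)(TN+FP)(TN+FN))
Numerator = 65·64 − 35·3 = 4055
Denominator = √(100·68·99·67) = √45104400 = 6715.9809
MCC = 4055 / 6715.9809 = 0.6038

0.6038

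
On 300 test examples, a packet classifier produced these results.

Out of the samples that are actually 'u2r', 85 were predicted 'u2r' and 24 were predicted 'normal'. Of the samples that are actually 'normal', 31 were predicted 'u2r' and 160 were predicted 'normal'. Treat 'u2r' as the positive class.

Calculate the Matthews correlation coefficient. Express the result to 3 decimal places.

0.610

MCC = (TP·TN − FP·FN) / √((TP+FP)(TP+FN)(TN+FP)(TN+FN))
Numerator = 85·160 − 31·24 = 12856
Denominator = √(116·109·191·184) = √444360736 = 21079.8657
MCC = 12856 / 21079.8657 = 0.610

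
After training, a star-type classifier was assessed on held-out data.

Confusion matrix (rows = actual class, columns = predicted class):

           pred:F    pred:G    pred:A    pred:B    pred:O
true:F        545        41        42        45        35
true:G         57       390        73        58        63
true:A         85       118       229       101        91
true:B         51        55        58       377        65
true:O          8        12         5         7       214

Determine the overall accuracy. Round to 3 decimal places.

Accuracy = trace / total = (545+390+229+377+214=1755) / 2825 = 1755/2825 = 0.621

0.621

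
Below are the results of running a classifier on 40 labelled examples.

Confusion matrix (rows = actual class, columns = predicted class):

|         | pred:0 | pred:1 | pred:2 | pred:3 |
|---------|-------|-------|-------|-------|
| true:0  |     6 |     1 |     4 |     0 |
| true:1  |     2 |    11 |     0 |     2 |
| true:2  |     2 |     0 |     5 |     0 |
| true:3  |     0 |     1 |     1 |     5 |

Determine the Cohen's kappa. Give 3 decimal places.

Observed agreement pₒ = trace/N = 27/40 = 0.6750
Expected agreement pₑ = Σ (rowᵢ·colᵢ)/N² = (11·10 + 15·13 + 7·10 + 7·7)/40² = 0.2650
κ = (pₒ − pₑ)/(1 − pₑ) = (0.6750 − 0.2650)/(1 − 0.2650) = 0.558

0.558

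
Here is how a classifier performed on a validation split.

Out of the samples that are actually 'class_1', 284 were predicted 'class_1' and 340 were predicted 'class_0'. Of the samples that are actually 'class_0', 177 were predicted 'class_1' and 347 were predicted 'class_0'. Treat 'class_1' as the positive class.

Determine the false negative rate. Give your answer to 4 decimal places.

0.5449

FNR = FN/(FN+TP) = 340/(340+284) = 0.5449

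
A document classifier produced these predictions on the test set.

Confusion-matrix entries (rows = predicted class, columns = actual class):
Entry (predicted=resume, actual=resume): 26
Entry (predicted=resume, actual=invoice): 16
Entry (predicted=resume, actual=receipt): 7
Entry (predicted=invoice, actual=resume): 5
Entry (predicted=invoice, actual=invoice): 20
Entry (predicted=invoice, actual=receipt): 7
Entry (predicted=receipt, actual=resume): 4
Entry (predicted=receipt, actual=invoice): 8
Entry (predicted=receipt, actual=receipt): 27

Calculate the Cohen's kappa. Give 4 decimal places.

Observed agreement pₒ = trace/N = 73/120 = 0.60833
Expected agreement pₑ = Σ (rowᵢ·colᵢ)/N² = (35·49 + 44·32 + 41·39)/120² = 0.32792
κ = (pₒ − pₑ)/(1 − pₑ) = (0.60833 − 0.32792)/(1 − 0.32792) = 0.4172

0.4172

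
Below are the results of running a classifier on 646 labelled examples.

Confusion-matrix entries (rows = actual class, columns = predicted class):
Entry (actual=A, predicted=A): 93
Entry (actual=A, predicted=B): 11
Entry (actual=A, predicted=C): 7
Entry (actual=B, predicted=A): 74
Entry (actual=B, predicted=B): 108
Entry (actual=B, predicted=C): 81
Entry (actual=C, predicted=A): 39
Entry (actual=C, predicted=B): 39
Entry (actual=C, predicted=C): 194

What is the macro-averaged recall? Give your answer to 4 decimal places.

0.6539

Per-class recall (TP/(TP+FN)):
  A: TP=93, FN=11+7=18 → 93/111 = 0.83784
  B: TP=108, FN=74+81=155 → 108/263 = 0.41065
  C: TP=194, FN=39+39=78 → 194/272 = 0.71324
Macro-recall = mean = (0.83784 + 0.41065 + 0.71324) / 3 = 0.6539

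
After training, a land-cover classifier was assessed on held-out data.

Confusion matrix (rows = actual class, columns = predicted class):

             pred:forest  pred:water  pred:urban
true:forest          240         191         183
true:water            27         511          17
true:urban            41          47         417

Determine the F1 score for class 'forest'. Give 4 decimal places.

One-vs-rest for 'forest': TP = diagonal; FP = other classes predicted 'forest'; FN = 'forest' predicted as other.
F1 score = 2·TP/(2·TP+FP+FN).
forest: TP=240, FP=27+41=68, FN=191+183=374 → 480/922 = 0.52061

0.5206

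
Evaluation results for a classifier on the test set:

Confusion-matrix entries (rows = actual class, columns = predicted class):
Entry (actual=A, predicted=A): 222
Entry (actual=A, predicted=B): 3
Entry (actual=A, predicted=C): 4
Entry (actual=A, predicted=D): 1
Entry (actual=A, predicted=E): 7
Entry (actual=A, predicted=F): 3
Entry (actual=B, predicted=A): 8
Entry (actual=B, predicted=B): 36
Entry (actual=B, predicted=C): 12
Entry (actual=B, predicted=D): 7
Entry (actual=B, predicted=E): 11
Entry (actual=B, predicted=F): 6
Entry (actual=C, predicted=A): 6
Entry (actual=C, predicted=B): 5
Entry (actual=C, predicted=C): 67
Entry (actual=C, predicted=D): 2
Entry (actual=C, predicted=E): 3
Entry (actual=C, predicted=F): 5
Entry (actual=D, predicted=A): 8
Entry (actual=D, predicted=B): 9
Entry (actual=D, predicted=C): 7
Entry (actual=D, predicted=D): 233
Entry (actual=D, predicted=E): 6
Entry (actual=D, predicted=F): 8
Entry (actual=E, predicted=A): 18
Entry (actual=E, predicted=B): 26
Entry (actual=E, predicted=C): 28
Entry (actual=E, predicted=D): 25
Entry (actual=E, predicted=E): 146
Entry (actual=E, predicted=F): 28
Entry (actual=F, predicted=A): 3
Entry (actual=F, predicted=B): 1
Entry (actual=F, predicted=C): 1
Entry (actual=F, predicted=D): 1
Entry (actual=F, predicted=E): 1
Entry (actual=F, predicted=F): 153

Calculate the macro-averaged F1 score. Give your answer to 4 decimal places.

Per-class F1 score (2·TP/(2·TP+FP+FN)):
  A: TP=222, FP=8+6+8+18+3=43, FN=3+4+1+7+3=18 → 444/505 = 0.87921
  B: TP=36, FP=3+5+9+26+1=44, FN=8+12+7+11+6=44 → 72/160 = 0.45000
  C: TP=67, FP=4+12+7+28+1=52, FN=6+5+2+3+5=21 → 134/207 = 0.64734
  D: TP=233, FP=1+7+2+25+1=36, FN=8+9+7+6+8=38 → 466/540 = 0.86296
  E: TP=146, FP=7+11+3+6+1=28, FN=18+26+28+25+28=125 → 292/445 = 0.65618
  F: TP=153, FP=3+6+5+8+28=50, FN=3+1+1+1+1=7 → 306/363 = 0.84298
Macro-F1 score = mean = (0.87921 + 0.45000 + 0.64734 + 0.86296 + 0.65618 + 0.84298) / 6 = 0.7231

0.7231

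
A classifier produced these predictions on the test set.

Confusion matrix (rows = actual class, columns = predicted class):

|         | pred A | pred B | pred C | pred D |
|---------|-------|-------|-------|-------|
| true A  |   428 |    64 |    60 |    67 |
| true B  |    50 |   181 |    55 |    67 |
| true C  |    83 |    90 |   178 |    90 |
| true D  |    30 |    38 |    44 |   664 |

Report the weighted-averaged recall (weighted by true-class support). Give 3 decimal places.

0.663

Per-class recall (TP/(TP+FN)):
  A: TP=428, FN=64+60+67=191 → 428/619 = 0.6914
  B: TP=181, FN=50+55+67=172 → 181/353 = 0.5127
  C: TP=178, FN=83+90+90=263 → 178/441 = 0.4036
  D: TP=664, FN=30+38+44=112 → 664/776 = 0.8557
Weighted-recall = Σ (supportᵢ/N)·recallᵢ with N=2189: (619/2189)·0.6914 + (353/2189)·0.5127 + (441/2189)·0.4036 + (776/2189)·0.8557 = 0.663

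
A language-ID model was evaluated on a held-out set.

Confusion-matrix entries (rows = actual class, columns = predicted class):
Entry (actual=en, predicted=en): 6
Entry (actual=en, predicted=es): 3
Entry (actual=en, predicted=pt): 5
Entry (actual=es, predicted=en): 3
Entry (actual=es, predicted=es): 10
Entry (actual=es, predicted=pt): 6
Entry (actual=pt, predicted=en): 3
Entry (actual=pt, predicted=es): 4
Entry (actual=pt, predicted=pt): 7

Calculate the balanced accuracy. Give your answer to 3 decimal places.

0.485

Balanced accuracy = mean of per-class recall.
  en: recall = 6/14 = 0.4286
  es: recall = 10/19 = 0.5263
  pt: recall = 7/14 = 0.5000
Mean = (0.4286 + 0.5263 + 0.5000) / 3 = 0.485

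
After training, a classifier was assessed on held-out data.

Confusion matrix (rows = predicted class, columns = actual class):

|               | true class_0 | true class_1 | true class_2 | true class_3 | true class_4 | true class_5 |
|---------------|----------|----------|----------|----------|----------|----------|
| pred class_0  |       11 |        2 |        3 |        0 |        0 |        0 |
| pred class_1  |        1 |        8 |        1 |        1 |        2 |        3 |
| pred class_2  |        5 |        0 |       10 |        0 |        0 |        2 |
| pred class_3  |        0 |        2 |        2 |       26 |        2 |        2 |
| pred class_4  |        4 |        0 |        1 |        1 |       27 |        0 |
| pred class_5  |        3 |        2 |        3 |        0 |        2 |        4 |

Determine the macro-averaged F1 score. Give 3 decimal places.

Per-class F1 score (2·TP/(2·TP+FP+FN)):
  class_0: TP=11, FP=2+3+0+0+0=5, FN=1+5+0+4+3=13 → 22/40 = 0.5500
  class_1: TP=8, FP=1+1+1+2+3=8, FN=2+0+2+0+2=6 → 16/30 = 0.5333
  class_2: TP=10, FP=5+0+0+0+2=7, FN=3+1+2+1+3=10 → 20/37 = 0.5405
  class_3: TP=26, FP=0+2+2+2+2=8, FN=0+1+0+1+0=2 → 52/62 = 0.8387
  class_4: TP=27, FP=4+0+1+1+0=6, FN=0+2+0+2+2=6 → 54/66 = 0.8182
  class_5: TP=4, FP=3+2+3+0+2=10, FN=0+3+2+2+0=7 → 8/25 = 0.3200
Macro-F1 score = mean = (0.5500 + 0.5333 + 0.5405 + 0.8387 + 0.8182 + 0.3200) / 6 = 0.600

0.600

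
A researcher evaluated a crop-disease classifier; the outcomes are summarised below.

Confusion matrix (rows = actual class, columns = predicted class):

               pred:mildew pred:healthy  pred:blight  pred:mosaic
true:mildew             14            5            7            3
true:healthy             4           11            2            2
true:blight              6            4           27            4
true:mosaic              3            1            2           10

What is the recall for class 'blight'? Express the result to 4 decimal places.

0.6585

Treat 'blight' as positive and all other classes as negative.
recall = TP/(TP+FN).
blight: TP=27, FN=6+4+4=14 → 27/41 = 0.65854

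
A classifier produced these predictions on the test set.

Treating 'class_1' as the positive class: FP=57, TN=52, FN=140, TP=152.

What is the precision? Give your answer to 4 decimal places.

Precision = TP/(TP+FP) = 152/(152+57) = 152/209 = 0.7273

0.7273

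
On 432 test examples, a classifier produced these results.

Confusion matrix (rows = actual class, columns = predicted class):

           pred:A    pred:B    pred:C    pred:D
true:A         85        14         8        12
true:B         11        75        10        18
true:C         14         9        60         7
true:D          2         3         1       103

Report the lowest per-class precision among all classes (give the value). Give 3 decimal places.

Per-class precision (TP/(TP+FP)):
  A: TP=85, FP=11+14+2=27 → 85/112 = 0.7589
  B: TP=75, FP=14+9+3=26 → 75/101 = 0.7426
  C: TP=60, FP=8+10+1=19 → 60/79 = 0.7595
  D: TP=103, FP=12+18+7=37 → 103/140 = 0.7357
Lowest is class 'D' with precision = 0.736.

0.736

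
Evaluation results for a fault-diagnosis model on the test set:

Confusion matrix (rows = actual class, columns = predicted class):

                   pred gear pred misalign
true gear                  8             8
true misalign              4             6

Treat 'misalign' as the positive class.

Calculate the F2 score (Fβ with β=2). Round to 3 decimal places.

0.556

Fβ = (1+β²)·TP / ((1+β²)·TP + β²·FN + FP), with β²=4
= 5·6 / (5·6 + 4·4 + 8) = 0.556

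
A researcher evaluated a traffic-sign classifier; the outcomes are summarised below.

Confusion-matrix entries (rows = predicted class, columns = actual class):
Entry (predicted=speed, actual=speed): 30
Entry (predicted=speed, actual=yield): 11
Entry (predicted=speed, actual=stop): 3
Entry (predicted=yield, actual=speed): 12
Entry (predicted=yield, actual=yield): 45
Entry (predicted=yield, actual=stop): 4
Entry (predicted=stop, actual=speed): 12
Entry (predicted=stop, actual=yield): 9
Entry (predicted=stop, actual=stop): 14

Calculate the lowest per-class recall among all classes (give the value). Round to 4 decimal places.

0.5556

Per-class recall (TP/(TP+FN)):
  speed: TP=30, FN=12+12=24 → 30/54 = 0.55556
  yield: TP=45, FN=11+9=20 → 45/65 = 0.69231
  stop: TP=14, FN=3+4=7 → 14/21 = 0.66667
Lowest is class 'speed' with recall = 0.5556.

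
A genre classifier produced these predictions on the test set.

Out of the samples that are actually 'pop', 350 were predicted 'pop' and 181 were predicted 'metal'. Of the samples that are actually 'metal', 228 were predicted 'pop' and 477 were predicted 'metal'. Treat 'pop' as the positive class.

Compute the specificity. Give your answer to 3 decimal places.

0.677

Specificity = TN/(TN+FP) = 477/(477+228) = 0.677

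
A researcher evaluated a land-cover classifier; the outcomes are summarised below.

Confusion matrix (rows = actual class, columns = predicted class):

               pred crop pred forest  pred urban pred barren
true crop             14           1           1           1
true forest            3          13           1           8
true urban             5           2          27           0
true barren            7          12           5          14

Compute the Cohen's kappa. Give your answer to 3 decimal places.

Observed agreement pₒ = trace/N = 68/114 = 0.5965
Expected agreement pₑ = Σ (rowᵢ·colᵢ)/N² = (17·29 + 25·28 + 34·34 + 38·23)/114² = 0.2480
κ = (pₒ − pₑ)/(1 − pₑ) = (0.5965 − 0.2480)/(1 − 0.2480) = 0.463

0.463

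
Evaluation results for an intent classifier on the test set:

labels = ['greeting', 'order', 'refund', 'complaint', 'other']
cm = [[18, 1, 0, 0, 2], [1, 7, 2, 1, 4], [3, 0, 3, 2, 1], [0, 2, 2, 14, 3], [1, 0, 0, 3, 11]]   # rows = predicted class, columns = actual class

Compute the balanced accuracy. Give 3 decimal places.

Balanced accuracy = mean of per-class recall.
  greeting: recall = 18/23 = 0.7826
  order: recall = 7/10 = 0.7000
  refund: recall = 3/7 = 0.4286
  complaint: recall = 14/20 = 0.7000
  other: recall = 11/21 = 0.5238
Mean = (0.7826 + 0.7000 + 0.4286 + 0.7000 + 0.5238) / 5 = 0.627

0.627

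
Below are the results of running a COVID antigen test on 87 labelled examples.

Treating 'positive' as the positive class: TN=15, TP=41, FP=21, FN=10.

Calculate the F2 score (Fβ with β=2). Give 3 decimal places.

0.771

Fβ = (1+β²)·TP / ((1+β²)·TP + β²·FN + FP), with β²=4
= 5·41 / (5·41 + 4·10 + 21) = 0.771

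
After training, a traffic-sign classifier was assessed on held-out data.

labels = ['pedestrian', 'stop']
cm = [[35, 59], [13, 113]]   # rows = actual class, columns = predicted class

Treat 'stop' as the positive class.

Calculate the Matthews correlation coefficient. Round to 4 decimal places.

0.3224

MCC = (TP·TN − FP·FN) / √((TP+FP)(TP+FN)(TN+FP)(TN+FN))
Numerator = 113·35 − 59·13 = 3188
Denominator = √(172·126·94·48) = √97784064 = 9888.5825
MCC = 3188 / 9888.5825 = 0.3224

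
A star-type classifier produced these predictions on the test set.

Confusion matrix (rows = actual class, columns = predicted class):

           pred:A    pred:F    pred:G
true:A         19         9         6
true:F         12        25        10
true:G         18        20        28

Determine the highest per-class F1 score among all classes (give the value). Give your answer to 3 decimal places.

0.509

Per-class F1 score (2·TP/(2·TP+FP+FN)):
  A: TP=19, FP=12+18=30, FN=9+6=15 → 38/83 = 0.4578
  F: TP=25, FP=9+20=29, FN=12+10=22 → 50/101 = 0.4950
  G: TP=28, FP=6+10=16, FN=18+20=38 → 56/110 = 0.5091
Highest is class 'G' with F1 score = 0.509.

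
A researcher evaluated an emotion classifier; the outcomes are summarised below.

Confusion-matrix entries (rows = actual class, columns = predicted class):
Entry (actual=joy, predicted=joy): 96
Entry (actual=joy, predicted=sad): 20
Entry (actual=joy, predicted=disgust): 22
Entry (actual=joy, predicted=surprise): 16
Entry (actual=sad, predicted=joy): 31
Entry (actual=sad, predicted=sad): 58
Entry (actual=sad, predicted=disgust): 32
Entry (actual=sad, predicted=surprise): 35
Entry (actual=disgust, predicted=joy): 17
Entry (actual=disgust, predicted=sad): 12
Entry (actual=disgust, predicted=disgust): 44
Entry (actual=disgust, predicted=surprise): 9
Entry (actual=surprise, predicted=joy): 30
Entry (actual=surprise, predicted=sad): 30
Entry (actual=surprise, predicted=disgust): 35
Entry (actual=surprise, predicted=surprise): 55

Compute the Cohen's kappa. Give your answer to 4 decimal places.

0.2883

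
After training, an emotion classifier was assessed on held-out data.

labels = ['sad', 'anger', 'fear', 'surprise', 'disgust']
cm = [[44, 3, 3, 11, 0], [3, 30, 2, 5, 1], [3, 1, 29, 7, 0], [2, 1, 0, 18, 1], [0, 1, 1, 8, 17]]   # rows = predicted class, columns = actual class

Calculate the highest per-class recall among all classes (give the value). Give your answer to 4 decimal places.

0.8947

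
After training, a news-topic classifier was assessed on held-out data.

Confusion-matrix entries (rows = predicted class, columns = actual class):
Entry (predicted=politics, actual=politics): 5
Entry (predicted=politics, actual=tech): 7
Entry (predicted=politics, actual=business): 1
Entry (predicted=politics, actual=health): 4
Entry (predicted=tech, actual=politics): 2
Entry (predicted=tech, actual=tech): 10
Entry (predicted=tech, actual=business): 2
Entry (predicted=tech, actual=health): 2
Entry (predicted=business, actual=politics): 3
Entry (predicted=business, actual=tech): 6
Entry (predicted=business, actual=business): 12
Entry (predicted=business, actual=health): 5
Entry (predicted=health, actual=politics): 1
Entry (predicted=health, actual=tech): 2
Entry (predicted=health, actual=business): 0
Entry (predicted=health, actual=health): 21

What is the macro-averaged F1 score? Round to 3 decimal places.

Per-class F1 score (2·TP/(2·TP+FP+FN)):
  politics: TP=5, FP=7+1+4=12, FN=2+3+1=6 → 10/28 = 0.3571
  tech: TP=10, FP=2+2+2=6, FN=7+6+2=15 → 20/41 = 0.4878
  business: TP=12, FP=3+6+5=14, FN=1+2+0=3 → 24/41 = 0.5854
  health: TP=21, FP=1+2+0=3, FN=4+2+5=11 → 42/56 = 0.7500
Macro-F1 score = mean = (0.3571 + 0.4878 + 0.5854 + 0.7500) / 4 = 0.545

0.545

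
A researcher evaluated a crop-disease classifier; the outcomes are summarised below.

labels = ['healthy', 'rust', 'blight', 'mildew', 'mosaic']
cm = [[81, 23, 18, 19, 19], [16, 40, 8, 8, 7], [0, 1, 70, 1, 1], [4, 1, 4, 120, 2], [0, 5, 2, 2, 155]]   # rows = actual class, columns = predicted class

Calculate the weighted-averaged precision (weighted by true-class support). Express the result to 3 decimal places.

Per-class precision (TP/(TP+FP)):
  healthy: TP=81, FP=16+0+4+0=20 → 81/101 = 0.8020
  rust: TP=40, FP=23+1+1+5=30 → 40/70 = 0.5714
  blight: TP=70, FP=18+8+4+2=32 → 70/102 = 0.6863
  mildew: TP=120, FP=19+8+1+2=30 → 120/150 = 0.8000
  mosaic: TP=155, FP=19+7+1+2=29 → 155/184 = 0.8424
Weighted-precision = Σ (supportᵢ/N)·precisionᵢ with N=607: (160/607)·0.8020 + (79/607)·0.5714 + (73/607)·0.6863 + (131/607)·0.8000 + (164/607)·0.8424 = 0.769

0.769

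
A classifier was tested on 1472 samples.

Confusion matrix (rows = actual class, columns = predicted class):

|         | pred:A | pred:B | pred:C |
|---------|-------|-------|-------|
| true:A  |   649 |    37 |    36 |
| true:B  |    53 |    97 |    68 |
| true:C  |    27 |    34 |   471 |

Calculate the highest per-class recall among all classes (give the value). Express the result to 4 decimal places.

0.8989

Per-class recall (TP/(TP+FN)):
  A: TP=649, FN=37+36=73 → 649/722 = 0.89889
  B: TP=97, FN=53+68=121 → 97/218 = 0.44495
  C: TP=471, FN=27+34=61 → 471/532 = 0.88534
Highest is class 'A' with recall = 0.8989.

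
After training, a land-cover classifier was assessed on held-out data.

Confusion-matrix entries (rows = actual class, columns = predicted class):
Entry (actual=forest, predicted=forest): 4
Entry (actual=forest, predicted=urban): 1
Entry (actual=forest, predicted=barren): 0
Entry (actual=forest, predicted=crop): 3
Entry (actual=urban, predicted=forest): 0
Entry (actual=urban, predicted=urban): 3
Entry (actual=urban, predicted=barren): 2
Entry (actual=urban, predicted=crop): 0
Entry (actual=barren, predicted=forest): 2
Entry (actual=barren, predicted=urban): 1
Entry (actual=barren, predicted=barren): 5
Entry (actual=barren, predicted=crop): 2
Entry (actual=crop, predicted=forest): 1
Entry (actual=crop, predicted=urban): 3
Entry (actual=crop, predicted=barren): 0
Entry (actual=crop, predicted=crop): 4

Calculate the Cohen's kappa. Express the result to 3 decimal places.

Observed agreement pₒ = trace/N = 16/31 = 0.5161
Expected agreement pₑ = Σ (rowᵢ·colᵢ)/N² = (8·7 + 5·8 + 10·7 + 8·9)/31² = 0.2477
κ = (pₒ − pₑ)/(1 − pₑ) = (0.5161 − 0.2477)/(1 − 0.2477) = 0.357

0.357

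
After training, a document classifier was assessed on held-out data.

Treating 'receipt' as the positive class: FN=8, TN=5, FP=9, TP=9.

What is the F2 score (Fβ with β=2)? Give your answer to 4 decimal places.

0.5233

Fβ = (1+β²)·TP / ((1+β²)·TP + β²·FN + FP), with β²=4
= 5·9 / (5·9 + 4·8 + 9) = 0.5233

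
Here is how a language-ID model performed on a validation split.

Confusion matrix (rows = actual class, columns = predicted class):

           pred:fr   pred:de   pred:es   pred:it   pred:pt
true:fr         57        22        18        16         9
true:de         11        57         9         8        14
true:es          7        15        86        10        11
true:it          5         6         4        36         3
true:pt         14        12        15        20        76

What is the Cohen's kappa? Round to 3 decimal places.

Observed agreement pₒ = trace/N = 312/541 = 0.5767
Expected agreement pₑ = Σ (rowᵢ·colᵢ)/N² = (122·94 + 99·112 + 129·132 + 54·90 + 137·113)/541² = 0.2047
κ = (pₒ − pₑ)/(1 − pₑ) = (0.5767 − 0.2047)/(1 − 0.2047) = 0.468

0.468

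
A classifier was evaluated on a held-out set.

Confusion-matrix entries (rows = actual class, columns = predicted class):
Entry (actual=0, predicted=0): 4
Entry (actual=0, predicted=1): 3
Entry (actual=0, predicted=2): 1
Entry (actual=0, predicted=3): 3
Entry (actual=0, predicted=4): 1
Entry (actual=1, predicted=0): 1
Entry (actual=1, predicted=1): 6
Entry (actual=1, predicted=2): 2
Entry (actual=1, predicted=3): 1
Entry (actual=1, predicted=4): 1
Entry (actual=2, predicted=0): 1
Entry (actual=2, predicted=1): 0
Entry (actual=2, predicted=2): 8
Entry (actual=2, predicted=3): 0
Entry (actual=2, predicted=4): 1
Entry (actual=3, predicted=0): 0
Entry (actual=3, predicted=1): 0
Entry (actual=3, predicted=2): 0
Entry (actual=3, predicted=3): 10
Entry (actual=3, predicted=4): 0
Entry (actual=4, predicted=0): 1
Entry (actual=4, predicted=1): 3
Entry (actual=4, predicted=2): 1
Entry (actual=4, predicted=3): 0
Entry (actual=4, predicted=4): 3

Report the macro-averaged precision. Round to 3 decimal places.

0.590

Per-class precision (TP/(TP+FP)):
  0: TP=4, FP=1+1+0+1=3 → 4/7 = 0.5714
  1: TP=6, FP=3+0+0+3=6 → 6/12 = 0.5000
  2: TP=8, FP=1+2+0+1=4 → 8/12 = 0.6667
  3: TP=10, FP=3+1+0+0=4 → 10/14 = 0.7143
  4: TP=3, FP=1+1+1+0=3 → 3/6 = 0.5000
Macro-precision = mean = (0.5714 + 0.5000 + 0.6667 + 0.7143 + 0.5000) / 5 = 0.590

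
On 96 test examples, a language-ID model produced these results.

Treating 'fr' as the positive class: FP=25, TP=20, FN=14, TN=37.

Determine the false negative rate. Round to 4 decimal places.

FNR = FN/(FN+TP) = 14/(14+20) = 0.4118

0.4118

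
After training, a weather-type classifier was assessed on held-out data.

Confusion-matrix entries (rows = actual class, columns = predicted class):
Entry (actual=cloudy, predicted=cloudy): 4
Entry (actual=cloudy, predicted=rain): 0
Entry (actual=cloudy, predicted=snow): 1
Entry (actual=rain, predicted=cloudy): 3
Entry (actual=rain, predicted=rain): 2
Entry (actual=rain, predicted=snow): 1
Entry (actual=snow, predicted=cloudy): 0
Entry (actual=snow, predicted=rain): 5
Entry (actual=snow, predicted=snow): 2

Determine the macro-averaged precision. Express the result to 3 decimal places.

0.452

Per-class precision (TP/(TP+FP)):
  cloudy: TP=4, FP=3+0=3 → 4/7 = 0.5714
  rain: TP=2, FP=0+5=5 → 2/7 = 0.2857
  snow: TP=2, FP=1+1=2 → 2/4 = 0.5000
Macro-precision = mean = (0.5714 + 0.2857 + 0.5000) / 3 = 0.452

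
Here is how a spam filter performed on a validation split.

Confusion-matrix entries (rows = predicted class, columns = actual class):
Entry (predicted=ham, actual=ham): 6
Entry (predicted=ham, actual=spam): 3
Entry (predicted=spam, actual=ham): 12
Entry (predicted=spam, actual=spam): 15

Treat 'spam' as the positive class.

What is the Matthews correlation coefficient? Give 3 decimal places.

0.192

MCC = (TP·TN − FP·FN) / √((TP+FP)(TP+FN)(TN+FP)(TN+FN))
Numerator = 15·6 − 12·3 = 54
Denominator = √(27·18·18·9) = √78732 = 280.5922
MCC = 54 / 280.5922 = 0.192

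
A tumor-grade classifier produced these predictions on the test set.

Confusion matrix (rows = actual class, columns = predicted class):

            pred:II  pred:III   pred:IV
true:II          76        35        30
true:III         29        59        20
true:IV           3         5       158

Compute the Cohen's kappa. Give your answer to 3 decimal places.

Observed agreement pₒ = trace/N = 293/415 = 0.7060
Expected agreement pₑ = Σ (rowᵢ·colᵢ)/N² = (141·108 + 108·99 + 166·208)/415² = 0.3510
κ = (pₒ − pₑ)/(1 − pₑ) = (0.7060 − 0.3510)/(1 − 0.3510) = 0.547

0.547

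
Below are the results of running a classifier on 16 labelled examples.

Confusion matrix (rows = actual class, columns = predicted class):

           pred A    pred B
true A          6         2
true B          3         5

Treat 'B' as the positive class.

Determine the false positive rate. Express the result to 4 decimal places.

0.2500

FPR = FP/(FP+TN) = 2/(2+6) = 0.2500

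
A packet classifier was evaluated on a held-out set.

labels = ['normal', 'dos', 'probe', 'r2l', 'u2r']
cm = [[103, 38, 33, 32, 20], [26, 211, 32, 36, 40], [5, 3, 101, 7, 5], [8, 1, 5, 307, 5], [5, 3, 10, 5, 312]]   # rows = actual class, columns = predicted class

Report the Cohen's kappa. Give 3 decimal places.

Observed agreement pₒ = trace/N = 1034/1353 = 0.7642
Expected agreement pₑ = Σ (rowᵢ·colᵢ)/N² = (226·147 + 345·256 + 121·181 + 326·387 + 335·382)/1353² = 0.2172
κ = (pₒ − pₑ)/(1 − pₑ) = (0.7642 − 0.2172)/(1 − 0.2172) = 0.699

0.699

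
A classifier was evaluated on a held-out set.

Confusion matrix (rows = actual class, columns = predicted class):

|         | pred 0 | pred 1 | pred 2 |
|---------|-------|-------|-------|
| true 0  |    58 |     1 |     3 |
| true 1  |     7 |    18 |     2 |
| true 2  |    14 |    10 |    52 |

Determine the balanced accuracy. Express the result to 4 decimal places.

Balanced accuracy = mean of per-class recall.
  0: recall = 58/62 = 0.93548
  1: recall = 18/27 = 0.66667
  2: recall = 52/76 = 0.68421
Mean = (0.93548 + 0.66667 + 0.68421) / 3 = 0.7621

0.7621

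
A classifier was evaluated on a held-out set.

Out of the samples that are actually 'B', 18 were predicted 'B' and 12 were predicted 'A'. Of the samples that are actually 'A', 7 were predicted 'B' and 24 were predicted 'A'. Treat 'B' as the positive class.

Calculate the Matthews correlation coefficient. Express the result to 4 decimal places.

MCC = (TP·TN − FP·FN) / √((TP+FP)(TP+FN)(TN+FP)(TN+FN))
Numerator = 18·24 − 7·12 = 348
Denominator = √(25·30·31·36) = √837000 = 914.8770
MCC = 348 / 914.8770 = 0.3804

0.3804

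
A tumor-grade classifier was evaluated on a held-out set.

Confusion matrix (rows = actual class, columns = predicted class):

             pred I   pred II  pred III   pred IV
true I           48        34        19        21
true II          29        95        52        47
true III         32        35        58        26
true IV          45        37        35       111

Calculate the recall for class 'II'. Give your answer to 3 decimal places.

0.426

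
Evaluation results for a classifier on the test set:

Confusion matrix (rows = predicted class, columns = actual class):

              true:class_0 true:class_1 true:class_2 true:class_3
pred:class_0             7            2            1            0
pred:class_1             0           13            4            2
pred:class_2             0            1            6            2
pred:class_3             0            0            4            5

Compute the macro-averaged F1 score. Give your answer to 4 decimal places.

0.6555

Per-class F1 score (2·TP/(2·TP+FP+FN)):
  class_0: TP=7, FP=2+1+0=3, FN=0+0+0=0 → 14/17 = 0.82353
  class_1: TP=13, FP=0+4+2=6, FN=2+1+0=3 → 26/35 = 0.74286
  class_2: TP=6, FP=0+1+2=3, FN=1+4+4=9 → 12/24 = 0.50000
  class_3: TP=5, FP=0+0+4=4, FN=0+2+2=4 → 10/18 = 0.55556
Macro-F1 score = mean = (0.82353 + 0.74286 + 0.50000 + 0.55556) / 4 = 0.6555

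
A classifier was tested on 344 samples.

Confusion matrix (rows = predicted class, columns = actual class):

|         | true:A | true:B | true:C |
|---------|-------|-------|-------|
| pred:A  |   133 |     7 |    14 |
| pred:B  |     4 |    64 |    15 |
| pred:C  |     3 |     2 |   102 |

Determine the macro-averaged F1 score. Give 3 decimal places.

Per-class F1 score (2·TP/(2·TP+FP+FN)):
  A: TP=133, FP=7+14=21, FN=4+3=7 → 266/294 = 0.9048
  B: TP=64, FP=4+15=19, FN=7+2=9 → 128/156 = 0.8205
  C: TP=102, FP=3+2=5, FN=14+15=29 → 204/238 = 0.8571
Macro-F1 score = mean = (0.9048 + 0.8205 + 0.8571) / 3 = 0.861

0.861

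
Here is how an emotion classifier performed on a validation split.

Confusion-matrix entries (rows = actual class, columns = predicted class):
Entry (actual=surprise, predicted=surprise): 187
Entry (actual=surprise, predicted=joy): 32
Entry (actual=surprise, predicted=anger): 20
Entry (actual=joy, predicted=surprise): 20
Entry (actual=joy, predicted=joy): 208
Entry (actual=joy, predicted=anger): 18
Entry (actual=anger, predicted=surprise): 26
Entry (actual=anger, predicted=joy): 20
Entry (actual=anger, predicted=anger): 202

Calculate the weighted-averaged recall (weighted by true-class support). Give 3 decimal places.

0.814

Per-class recall (TP/(TP+FN)):
  surprise: TP=187, FN=32+20=52 → 187/239 = 0.7824
  joy: TP=208, FN=20+18=38 → 208/246 = 0.8455
  anger: TP=202, FN=26+20=46 → 202/248 = 0.8145
Weighted-recall = Σ (supportᵢ/N)·recallᵢ with N=733: (239/733)·0.7824 + (246/733)·0.8455 + (248/733)·0.8145 = 0.814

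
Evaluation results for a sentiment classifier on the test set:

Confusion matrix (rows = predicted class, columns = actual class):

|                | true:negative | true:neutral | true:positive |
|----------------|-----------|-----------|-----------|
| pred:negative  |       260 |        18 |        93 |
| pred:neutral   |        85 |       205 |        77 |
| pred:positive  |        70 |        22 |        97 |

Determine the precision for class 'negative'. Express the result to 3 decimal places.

0.701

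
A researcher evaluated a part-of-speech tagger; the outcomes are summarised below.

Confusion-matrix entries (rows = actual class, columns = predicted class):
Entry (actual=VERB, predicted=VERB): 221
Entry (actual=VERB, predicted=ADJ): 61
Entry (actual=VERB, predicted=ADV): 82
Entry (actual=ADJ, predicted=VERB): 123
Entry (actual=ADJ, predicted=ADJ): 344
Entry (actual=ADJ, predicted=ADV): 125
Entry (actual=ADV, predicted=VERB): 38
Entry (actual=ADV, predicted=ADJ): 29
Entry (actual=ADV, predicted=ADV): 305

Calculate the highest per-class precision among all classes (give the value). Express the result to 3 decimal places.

0.793

Per-class precision (TP/(TP+FP)):
  VERB: TP=221, FP=123+38=161 → 221/382 = 0.5785
  ADJ: TP=344, FP=61+29=90 → 344/434 = 0.7926
  ADV: TP=305, FP=82+125=207 → 305/512 = 0.5957
Highest is class 'ADJ' with precision = 0.793.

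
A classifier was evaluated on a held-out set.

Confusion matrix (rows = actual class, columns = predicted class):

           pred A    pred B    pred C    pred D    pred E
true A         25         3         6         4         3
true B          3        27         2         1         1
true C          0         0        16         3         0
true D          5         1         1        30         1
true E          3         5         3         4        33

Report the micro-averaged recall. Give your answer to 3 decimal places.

0.728

Micro-averaging pools counts across classes: ΣTP=131, ΣFP=49, ΣFN=49.
Micro-recall = TP/(TP+FN) on pooled counts = 0.728 (equals overall accuracy in single-label multiclass).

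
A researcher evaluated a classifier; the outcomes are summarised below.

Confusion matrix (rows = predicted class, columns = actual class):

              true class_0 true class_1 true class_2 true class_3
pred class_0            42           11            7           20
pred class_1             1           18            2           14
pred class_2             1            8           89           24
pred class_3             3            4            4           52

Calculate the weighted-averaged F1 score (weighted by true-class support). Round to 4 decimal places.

Per-class F1 score (2·TP/(2·TP+FP+FN)):
  class_0: TP=42, FP=11+7+20=38, FN=1+1+3=5 → 84/127 = 0.66142
  class_1: TP=18, FP=1+2+14=17, FN=11+8+4=23 → 36/76 = 0.47368
  class_2: TP=89, FP=1+8+24=33, FN=7+2+4=13 → 178/224 = 0.79464
  class_3: TP=52, FP=3+4+4=11, FN=20+14+24=58 → 104/173 = 0.60116
Weighted-F1 score = Σ (supportᵢ/N)·F1 scoreᵢ with N=300: (47/300)·0.66142 + (41/300)·0.47368 + (102/300)·0.79464 + (110/300)·0.60116 = 0.6590

0.6590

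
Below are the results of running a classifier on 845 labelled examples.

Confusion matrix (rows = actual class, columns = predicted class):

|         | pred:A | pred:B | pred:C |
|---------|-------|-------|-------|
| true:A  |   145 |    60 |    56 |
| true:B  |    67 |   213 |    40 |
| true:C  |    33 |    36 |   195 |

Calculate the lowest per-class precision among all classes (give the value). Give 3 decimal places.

0.592

Per-class precision (TP/(TP+FP)):
  A: TP=145, FP=67+33=100 → 145/245 = 0.5918
  B: TP=213, FP=60+36=96 → 213/309 = 0.6893
  C: TP=195, FP=56+40=96 → 195/291 = 0.6701
Lowest is class 'A' with precision = 0.592.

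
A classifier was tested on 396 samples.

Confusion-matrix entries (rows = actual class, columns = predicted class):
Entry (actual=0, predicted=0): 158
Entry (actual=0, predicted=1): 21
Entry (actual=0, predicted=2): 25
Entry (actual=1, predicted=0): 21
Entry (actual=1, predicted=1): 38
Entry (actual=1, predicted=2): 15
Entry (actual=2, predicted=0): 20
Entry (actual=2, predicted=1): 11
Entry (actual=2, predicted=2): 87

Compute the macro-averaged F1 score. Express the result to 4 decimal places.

0.6740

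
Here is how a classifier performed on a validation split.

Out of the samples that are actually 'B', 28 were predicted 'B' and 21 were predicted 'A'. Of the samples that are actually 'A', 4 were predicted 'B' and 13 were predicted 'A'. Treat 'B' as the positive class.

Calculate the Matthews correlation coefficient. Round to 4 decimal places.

MCC = (TP·TN − FP·FN) / √((TP+FP)(TP+FN)(TN+FP)(TN+FN))
Numerator = 28·13 − 4·21 = 280
Denominator = √(32·49·17·34) = √906304 = 952.0000
MCC = 280 / 952.0000 = 0.2941

0.2941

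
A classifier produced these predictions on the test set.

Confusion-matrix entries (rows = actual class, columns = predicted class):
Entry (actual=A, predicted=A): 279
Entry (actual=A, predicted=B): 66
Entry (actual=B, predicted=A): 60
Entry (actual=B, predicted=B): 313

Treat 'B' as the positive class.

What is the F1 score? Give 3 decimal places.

Precision = TP/(TP+FP) = 313/379 = 0.8259
Recall = TP/(TP+FN) = 313/373 = 0.8391
F1 = 2·TP/(2·TP+FP+FN) = 626/752 = 0.832

0.832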